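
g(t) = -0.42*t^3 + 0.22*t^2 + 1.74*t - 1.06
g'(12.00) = -174.42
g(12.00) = -674.26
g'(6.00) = -40.98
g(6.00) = -73.42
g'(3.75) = -14.33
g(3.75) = -13.59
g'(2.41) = -4.52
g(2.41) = -1.47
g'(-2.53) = -7.44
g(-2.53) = 2.75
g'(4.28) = -19.46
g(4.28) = -22.51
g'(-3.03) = -11.16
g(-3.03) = 7.37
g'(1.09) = 0.72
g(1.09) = 0.55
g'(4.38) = -20.51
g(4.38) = -24.51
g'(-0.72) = 0.77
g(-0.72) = -2.04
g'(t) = -1.26*t^2 + 0.44*t + 1.74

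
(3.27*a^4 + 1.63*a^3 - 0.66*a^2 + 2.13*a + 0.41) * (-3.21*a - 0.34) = -10.4967*a^5 - 6.3441*a^4 + 1.5644*a^3 - 6.6129*a^2 - 2.0403*a - 0.1394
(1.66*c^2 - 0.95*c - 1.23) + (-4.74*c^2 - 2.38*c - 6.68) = -3.08*c^2 - 3.33*c - 7.91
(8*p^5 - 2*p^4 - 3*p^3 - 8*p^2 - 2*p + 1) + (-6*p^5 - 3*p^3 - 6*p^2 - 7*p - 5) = 2*p^5 - 2*p^4 - 6*p^3 - 14*p^2 - 9*p - 4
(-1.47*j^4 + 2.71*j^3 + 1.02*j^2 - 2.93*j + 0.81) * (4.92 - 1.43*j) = 2.1021*j^5 - 11.1077*j^4 + 11.8746*j^3 + 9.2083*j^2 - 15.5739*j + 3.9852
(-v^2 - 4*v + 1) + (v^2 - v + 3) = 4 - 5*v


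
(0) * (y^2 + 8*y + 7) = 0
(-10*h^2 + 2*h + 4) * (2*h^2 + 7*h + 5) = -20*h^4 - 66*h^3 - 28*h^2 + 38*h + 20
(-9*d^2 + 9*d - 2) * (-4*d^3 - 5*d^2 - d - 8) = 36*d^5 + 9*d^4 - 28*d^3 + 73*d^2 - 70*d + 16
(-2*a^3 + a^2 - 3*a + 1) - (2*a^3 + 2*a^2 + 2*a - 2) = -4*a^3 - a^2 - 5*a + 3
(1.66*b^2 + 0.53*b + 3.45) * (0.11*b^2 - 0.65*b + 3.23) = 0.1826*b^4 - 1.0207*b^3 + 5.3968*b^2 - 0.5306*b + 11.1435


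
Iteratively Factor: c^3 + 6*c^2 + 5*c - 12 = (c + 3)*(c^2 + 3*c - 4) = (c + 3)*(c + 4)*(c - 1)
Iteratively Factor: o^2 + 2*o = (o + 2)*(o)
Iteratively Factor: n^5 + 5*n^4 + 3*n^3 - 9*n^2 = (n - 1)*(n^4 + 6*n^3 + 9*n^2) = (n - 1)*(n + 3)*(n^3 + 3*n^2) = n*(n - 1)*(n + 3)*(n^2 + 3*n) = n*(n - 1)*(n + 3)^2*(n)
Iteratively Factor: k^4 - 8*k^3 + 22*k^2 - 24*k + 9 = (k - 1)*(k^3 - 7*k^2 + 15*k - 9) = (k - 3)*(k - 1)*(k^2 - 4*k + 3) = (k - 3)^2*(k - 1)*(k - 1)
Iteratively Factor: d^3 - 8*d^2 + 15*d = (d - 5)*(d^2 - 3*d) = d*(d - 5)*(d - 3)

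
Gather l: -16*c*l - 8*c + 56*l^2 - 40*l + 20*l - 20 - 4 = -8*c + 56*l^2 + l*(-16*c - 20) - 24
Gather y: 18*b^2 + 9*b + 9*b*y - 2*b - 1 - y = 18*b^2 + 7*b + y*(9*b - 1) - 1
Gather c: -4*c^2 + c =-4*c^2 + c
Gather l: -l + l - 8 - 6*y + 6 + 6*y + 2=0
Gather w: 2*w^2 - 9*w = 2*w^2 - 9*w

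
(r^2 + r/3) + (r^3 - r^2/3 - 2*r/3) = r^3 + 2*r^2/3 - r/3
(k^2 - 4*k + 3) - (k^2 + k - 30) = 33 - 5*k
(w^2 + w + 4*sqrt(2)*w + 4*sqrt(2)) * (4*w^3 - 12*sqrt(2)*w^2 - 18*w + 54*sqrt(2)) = 4*w^5 + 4*w^4 + 4*sqrt(2)*w^4 - 114*w^3 + 4*sqrt(2)*w^3 - 114*w^2 - 18*sqrt(2)*w^2 - 18*sqrt(2)*w + 432*w + 432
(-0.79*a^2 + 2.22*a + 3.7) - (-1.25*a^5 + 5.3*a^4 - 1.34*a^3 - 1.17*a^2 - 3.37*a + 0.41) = 1.25*a^5 - 5.3*a^4 + 1.34*a^3 + 0.38*a^2 + 5.59*a + 3.29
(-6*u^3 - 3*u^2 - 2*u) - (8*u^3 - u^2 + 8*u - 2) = -14*u^3 - 2*u^2 - 10*u + 2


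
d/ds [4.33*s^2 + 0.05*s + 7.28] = 8.66*s + 0.05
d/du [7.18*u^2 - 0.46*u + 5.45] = 14.36*u - 0.46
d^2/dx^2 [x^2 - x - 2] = 2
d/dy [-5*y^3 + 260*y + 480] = 260 - 15*y^2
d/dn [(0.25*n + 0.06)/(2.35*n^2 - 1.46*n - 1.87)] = (0.5875*n^2 - 0.365*n - (0.25*n + 0.06)*(4.7*n - 1.46) - 0.4675)/(-2.35*n^2 + 1.46*n + 1.87)^2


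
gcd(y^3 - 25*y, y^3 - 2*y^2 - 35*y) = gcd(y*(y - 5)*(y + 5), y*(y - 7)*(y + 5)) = y^2 + 5*y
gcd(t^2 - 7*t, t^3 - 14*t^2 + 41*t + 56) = t - 7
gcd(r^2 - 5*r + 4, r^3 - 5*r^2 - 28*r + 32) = r - 1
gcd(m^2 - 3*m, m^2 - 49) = 1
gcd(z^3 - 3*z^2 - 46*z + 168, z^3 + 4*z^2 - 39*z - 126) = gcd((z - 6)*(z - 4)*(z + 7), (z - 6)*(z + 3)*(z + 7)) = z^2 + z - 42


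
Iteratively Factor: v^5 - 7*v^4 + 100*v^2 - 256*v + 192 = (v - 2)*(v^4 - 5*v^3 - 10*v^2 + 80*v - 96) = (v - 3)*(v - 2)*(v^3 - 2*v^2 - 16*v + 32) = (v - 3)*(v - 2)^2*(v^2 - 16) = (v - 3)*(v - 2)^2*(v + 4)*(v - 4)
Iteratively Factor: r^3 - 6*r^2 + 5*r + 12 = (r - 3)*(r^2 - 3*r - 4) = (r - 3)*(r + 1)*(r - 4)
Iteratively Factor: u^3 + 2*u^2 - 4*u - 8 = (u + 2)*(u^2 - 4) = (u + 2)^2*(u - 2)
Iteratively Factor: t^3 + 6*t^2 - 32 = (t + 4)*(t^2 + 2*t - 8) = (t - 2)*(t + 4)*(t + 4)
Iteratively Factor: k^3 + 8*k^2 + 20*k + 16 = (k + 4)*(k^2 + 4*k + 4) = (k + 2)*(k + 4)*(k + 2)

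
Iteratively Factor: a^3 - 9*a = (a + 3)*(a^2 - 3*a) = (a - 3)*(a + 3)*(a)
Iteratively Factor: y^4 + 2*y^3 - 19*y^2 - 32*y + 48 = (y - 4)*(y^3 + 6*y^2 + 5*y - 12) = (y - 4)*(y - 1)*(y^2 + 7*y + 12) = (y - 4)*(y - 1)*(y + 4)*(y + 3)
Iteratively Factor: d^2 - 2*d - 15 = (d - 5)*(d + 3)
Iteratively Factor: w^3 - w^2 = (w)*(w^2 - w) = w*(w - 1)*(w)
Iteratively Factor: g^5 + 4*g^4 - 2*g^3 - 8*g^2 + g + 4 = (g + 1)*(g^4 + 3*g^3 - 5*g^2 - 3*g + 4) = (g + 1)*(g + 4)*(g^3 - g^2 - g + 1) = (g - 1)*(g + 1)*(g + 4)*(g^2 - 1) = (g - 1)*(g + 1)^2*(g + 4)*(g - 1)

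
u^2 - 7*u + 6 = (u - 6)*(u - 1)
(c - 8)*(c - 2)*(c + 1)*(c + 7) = c^4 - 2*c^3 - 57*c^2 + 58*c + 112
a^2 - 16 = (a - 4)*(a + 4)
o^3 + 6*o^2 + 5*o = o*(o + 1)*(o + 5)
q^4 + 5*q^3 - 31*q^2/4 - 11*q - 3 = (q - 2)*(q + 1/2)^2*(q + 6)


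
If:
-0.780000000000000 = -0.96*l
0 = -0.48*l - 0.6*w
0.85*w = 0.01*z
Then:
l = 0.81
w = -0.65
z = -55.25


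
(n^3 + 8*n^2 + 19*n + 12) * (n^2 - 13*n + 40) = n^5 - 5*n^4 - 45*n^3 + 85*n^2 + 604*n + 480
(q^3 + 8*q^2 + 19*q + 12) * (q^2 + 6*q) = q^5 + 14*q^4 + 67*q^3 + 126*q^2 + 72*q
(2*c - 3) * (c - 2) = 2*c^2 - 7*c + 6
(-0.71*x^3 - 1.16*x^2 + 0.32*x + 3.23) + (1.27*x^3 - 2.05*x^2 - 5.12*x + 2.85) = 0.56*x^3 - 3.21*x^2 - 4.8*x + 6.08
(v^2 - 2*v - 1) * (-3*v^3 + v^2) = -3*v^5 + 7*v^4 + v^3 - v^2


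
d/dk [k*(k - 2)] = 2*k - 2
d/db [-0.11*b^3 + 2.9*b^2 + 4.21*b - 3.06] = -0.33*b^2 + 5.8*b + 4.21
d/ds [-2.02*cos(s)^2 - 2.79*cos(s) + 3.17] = (4.04*cos(s) + 2.79)*sin(s)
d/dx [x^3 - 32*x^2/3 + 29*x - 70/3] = 3*x^2 - 64*x/3 + 29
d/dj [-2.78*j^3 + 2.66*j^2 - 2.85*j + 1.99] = -8.34*j^2 + 5.32*j - 2.85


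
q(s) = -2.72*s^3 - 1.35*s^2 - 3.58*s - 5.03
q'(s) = -8.16*s^2 - 2.7*s - 3.58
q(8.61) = -1872.05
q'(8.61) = -631.74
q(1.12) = -14.55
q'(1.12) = -16.84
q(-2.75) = 51.17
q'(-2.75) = -57.86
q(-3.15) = 77.87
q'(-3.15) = -76.04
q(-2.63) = 44.53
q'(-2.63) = -52.92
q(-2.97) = 64.95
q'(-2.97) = -67.54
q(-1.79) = 12.65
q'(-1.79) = -24.89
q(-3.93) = 153.29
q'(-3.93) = -119.00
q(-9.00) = 1900.72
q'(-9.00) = -640.24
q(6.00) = -662.63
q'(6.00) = -313.54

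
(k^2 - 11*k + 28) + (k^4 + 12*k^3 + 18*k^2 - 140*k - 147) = k^4 + 12*k^3 + 19*k^2 - 151*k - 119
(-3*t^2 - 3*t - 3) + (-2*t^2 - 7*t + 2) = -5*t^2 - 10*t - 1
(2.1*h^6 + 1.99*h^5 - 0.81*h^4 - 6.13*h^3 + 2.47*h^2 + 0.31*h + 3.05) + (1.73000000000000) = 2.1*h^6 + 1.99*h^5 - 0.81*h^4 - 6.13*h^3 + 2.47*h^2 + 0.31*h + 4.78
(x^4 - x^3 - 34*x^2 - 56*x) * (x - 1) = x^5 - 2*x^4 - 33*x^3 - 22*x^2 + 56*x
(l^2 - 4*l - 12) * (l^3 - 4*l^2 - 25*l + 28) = l^5 - 8*l^4 - 21*l^3 + 176*l^2 + 188*l - 336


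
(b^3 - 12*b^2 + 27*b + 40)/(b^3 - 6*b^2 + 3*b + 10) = (b - 8)/(b - 2)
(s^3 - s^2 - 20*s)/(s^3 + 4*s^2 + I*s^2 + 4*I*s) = (s - 5)/(s + I)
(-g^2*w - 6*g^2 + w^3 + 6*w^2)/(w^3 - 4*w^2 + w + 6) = (-g^2*w - 6*g^2 + w^3 + 6*w^2)/(w^3 - 4*w^2 + w + 6)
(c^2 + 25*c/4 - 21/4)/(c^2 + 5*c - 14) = (c - 3/4)/(c - 2)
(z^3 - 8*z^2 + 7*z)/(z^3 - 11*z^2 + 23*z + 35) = z*(z - 1)/(z^2 - 4*z - 5)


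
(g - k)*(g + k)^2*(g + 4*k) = g^4 + 5*g^3*k + 3*g^2*k^2 - 5*g*k^3 - 4*k^4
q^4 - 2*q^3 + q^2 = q^2*(q - 1)^2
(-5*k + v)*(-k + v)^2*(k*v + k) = -5*k^4*v - 5*k^4 + 11*k^3*v^2 + 11*k^3*v - 7*k^2*v^3 - 7*k^2*v^2 + k*v^4 + k*v^3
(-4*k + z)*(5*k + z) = -20*k^2 + k*z + z^2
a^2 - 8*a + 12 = (a - 6)*(a - 2)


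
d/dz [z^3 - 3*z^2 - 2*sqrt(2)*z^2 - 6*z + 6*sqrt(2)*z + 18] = 3*z^2 - 6*z - 4*sqrt(2)*z - 6 + 6*sqrt(2)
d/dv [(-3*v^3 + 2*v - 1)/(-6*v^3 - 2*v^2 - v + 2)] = (6*v^4 + 30*v^3 - 32*v^2 - 4*v + 3)/(36*v^6 + 24*v^5 + 16*v^4 - 20*v^3 - 7*v^2 - 4*v + 4)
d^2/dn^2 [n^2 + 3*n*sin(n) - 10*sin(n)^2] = -3*n*sin(n) + 40*sin(n)^2 + 6*cos(n) - 18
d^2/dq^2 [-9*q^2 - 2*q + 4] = -18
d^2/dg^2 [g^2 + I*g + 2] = 2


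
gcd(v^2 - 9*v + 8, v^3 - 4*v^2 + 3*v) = v - 1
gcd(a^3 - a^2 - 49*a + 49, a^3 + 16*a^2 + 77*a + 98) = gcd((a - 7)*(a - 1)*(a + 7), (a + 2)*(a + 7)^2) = a + 7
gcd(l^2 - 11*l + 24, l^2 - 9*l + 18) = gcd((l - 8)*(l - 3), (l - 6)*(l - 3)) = l - 3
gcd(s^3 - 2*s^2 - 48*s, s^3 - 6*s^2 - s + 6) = 1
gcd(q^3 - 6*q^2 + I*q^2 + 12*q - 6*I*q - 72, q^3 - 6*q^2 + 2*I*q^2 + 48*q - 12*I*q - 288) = q - 6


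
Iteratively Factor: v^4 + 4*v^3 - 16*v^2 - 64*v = (v + 4)*(v^3 - 16*v) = (v + 4)^2*(v^2 - 4*v) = v*(v + 4)^2*(v - 4)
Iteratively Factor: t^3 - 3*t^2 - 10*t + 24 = (t - 2)*(t^2 - t - 12) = (t - 4)*(t - 2)*(t + 3)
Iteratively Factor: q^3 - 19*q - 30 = (q - 5)*(q^2 + 5*q + 6) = (q - 5)*(q + 2)*(q + 3)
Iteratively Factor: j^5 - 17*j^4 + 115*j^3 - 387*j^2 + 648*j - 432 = (j - 3)*(j^4 - 14*j^3 + 73*j^2 - 168*j + 144) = (j - 3)^2*(j^3 - 11*j^2 + 40*j - 48) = (j - 3)^3*(j^2 - 8*j + 16) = (j - 4)*(j - 3)^3*(j - 4)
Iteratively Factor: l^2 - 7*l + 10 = (l - 5)*(l - 2)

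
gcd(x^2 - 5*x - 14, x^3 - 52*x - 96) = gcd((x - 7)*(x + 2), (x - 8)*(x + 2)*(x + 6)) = x + 2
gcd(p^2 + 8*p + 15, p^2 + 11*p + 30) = p + 5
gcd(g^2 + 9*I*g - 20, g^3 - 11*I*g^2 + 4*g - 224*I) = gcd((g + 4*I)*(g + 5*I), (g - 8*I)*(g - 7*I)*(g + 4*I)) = g + 4*I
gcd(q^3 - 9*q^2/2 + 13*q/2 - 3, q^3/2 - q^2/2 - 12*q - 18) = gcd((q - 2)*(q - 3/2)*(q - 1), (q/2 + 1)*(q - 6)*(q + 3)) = 1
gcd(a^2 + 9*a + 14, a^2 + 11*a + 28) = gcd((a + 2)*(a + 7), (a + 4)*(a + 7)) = a + 7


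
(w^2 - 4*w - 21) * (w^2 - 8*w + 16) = w^4 - 12*w^3 + 27*w^2 + 104*w - 336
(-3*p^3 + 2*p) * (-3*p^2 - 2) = 9*p^5 - 4*p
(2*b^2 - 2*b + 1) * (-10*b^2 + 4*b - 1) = -20*b^4 + 28*b^3 - 20*b^2 + 6*b - 1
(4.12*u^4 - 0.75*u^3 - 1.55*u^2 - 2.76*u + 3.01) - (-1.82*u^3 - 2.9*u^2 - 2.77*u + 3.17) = 4.12*u^4 + 1.07*u^3 + 1.35*u^2 + 0.0100000000000002*u - 0.16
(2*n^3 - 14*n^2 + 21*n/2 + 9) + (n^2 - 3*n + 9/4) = 2*n^3 - 13*n^2 + 15*n/2 + 45/4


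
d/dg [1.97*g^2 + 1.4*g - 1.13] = 3.94*g + 1.4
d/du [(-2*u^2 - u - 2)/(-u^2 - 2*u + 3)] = (3*u^2 - 16*u - 7)/(u^4 + 4*u^3 - 2*u^2 - 12*u + 9)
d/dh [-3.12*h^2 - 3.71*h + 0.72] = -6.24*h - 3.71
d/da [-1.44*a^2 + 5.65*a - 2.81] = 5.65 - 2.88*a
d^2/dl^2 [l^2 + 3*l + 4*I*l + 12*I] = 2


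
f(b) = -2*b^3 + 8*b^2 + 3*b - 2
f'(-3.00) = -99.00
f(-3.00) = 115.00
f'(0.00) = 3.00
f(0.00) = -2.00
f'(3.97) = -28.05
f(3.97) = 10.86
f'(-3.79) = -143.82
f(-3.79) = 210.42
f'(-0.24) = -1.19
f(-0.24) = -2.23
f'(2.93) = -1.63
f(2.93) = 25.16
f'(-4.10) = -163.46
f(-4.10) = 258.02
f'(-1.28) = -27.31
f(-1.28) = 11.46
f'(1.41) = 13.63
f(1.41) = 12.53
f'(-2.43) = -71.31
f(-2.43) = 66.65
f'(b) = -6*b^2 + 16*b + 3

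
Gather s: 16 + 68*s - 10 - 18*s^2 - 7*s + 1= -18*s^2 + 61*s + 7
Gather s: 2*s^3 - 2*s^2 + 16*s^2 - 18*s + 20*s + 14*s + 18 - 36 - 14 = 2*s^3 + 14*s^2 + 16*s - 32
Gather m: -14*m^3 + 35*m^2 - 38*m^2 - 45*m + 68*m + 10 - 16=-14*m^3 - 3*m^2 + 23*m - 6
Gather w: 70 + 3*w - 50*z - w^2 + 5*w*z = -w^2 + w*(5*z + 3) - 50*z + 70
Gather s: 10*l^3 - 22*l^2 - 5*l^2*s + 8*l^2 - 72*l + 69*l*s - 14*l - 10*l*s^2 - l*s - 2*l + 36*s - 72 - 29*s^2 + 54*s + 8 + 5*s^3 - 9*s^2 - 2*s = 10*l^3 - 14*l^2 - 88*l + 5*s^3 + s^2*(-10*l - 38) + s*(-5*l^2 + 68*l + 88) - 64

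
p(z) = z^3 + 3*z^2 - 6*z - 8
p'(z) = 3*z^2 + 6*z - 6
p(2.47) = 10.55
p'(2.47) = 27.12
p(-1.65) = 5.58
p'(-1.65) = -7.73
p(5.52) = 218.49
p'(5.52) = 118.53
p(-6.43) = -111.23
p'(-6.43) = 79.45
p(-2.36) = 9.72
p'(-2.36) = -3.45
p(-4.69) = -17.03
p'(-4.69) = 31.85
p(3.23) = 37.62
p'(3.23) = 44.68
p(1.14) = -9.46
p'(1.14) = 4.74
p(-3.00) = 10.00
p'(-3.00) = 3.00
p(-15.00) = -2618.00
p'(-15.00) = 579.00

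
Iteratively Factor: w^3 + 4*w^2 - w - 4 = (w + 4)*(w^2 - 1) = (w + 1)*(w + 4)*(w - 1)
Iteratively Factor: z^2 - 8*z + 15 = (z - 3)*(z - 5)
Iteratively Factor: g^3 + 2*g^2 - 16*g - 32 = (g - 4)*(g^2 + 6*g + 8) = (g - 4)*(g + 4)*(g + 2)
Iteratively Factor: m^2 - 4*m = (m - 4)*(m)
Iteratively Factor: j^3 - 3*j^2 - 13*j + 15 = (j + 3)*(j^2 - 6*j + 5) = (j - 1)*(j + 3)*(j - 5)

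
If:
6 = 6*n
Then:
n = 1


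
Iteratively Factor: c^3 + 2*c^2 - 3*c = (c)*(c^2 + 2*c - 3) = c*(c - 1)*(c + 3)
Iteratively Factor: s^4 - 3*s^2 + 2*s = (s + 2)*(s^3 - 2*s^2 + s) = s*(s + 2)*(s^2 - 2*s + 1) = s*(s - 1)*(s + 2)*(s - 1)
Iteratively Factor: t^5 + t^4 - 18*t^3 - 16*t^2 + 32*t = (t - 1)*(t^4 + 2*t^3 - 16*t^2 - 32*t) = (t - 1)*(t + 2)*(t^3 - 16*t) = t*(t - 1)*(t + 2)*(t^2 - 16) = t*(t - 1)*(t + 2)*(t + 4)*(t - 4)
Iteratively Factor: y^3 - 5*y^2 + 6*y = (y - 2)*(y^2 - 3*y) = (y - 3)*(y - 2)*(y)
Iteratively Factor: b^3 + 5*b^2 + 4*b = (b)*(b^2 + 5*b + 4) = b*(b + 4)*(b + 1)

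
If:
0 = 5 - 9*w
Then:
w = 5/9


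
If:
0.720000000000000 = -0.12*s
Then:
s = -6.00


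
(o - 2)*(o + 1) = o^2 - o - 2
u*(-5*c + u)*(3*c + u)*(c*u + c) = -15*c^3*u^2 - 15*c^3*u - 2*c^2*u^3 - 2*c^2*u^2 + c*u^4 + c*u^3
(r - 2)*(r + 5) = r^2 + 3*r - 10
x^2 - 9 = (x - 3)*(x + 3)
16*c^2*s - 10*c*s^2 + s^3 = s*(-8*c + s)*(-2*c + s)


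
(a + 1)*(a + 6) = a^2 + 7*a + 6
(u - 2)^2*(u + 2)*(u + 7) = u^4 + 5*u^3 - 18*u^2 - 20*u + 56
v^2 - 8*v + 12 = (v - 6)*(v - 2)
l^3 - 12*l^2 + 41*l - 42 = (l - 7)*(l - 3)*(l - 2)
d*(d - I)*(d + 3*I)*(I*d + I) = I*d^4 - 2*d^3 + I*d^3 - 2*d^2 + 3*I*d^2 + 3*I*d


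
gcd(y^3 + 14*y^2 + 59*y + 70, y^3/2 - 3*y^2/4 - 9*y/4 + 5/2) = y + 2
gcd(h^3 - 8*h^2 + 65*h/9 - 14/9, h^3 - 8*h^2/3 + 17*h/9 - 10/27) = h^2 - h + 2/9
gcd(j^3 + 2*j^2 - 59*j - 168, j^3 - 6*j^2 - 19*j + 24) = j^2 - 5*j - 24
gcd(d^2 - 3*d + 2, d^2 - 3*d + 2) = d^2 - 3*d + 2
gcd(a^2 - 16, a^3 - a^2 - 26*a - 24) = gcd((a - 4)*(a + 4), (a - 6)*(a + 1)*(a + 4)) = a + 4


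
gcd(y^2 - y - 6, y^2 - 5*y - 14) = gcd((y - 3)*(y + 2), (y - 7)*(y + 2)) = y + 2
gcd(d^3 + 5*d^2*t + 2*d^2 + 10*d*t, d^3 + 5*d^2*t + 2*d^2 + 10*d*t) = d^3 + 5*d^2*t + 2*d^2 + 10*d*t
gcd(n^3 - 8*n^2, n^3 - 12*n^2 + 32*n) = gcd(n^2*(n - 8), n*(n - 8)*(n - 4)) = n^2 - 8*n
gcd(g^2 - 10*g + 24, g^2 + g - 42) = g - 6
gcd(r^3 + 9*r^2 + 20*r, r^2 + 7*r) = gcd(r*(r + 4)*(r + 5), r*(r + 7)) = r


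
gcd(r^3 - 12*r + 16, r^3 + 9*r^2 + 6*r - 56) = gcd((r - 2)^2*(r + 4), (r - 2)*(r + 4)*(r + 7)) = r^2 + 2*r - 8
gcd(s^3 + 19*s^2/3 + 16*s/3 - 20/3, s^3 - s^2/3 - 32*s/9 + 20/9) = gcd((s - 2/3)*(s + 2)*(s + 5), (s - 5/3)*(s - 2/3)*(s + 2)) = s^2 + 4*s/3 - 4/3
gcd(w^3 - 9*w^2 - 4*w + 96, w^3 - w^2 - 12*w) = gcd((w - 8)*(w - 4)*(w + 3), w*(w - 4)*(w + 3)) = w^2 - w - 12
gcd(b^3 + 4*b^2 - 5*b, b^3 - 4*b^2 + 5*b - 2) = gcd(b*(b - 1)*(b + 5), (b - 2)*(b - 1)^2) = b - 1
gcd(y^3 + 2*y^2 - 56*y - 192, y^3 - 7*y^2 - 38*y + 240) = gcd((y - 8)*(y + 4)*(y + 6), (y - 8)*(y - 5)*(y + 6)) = y^2 - 2*y - 48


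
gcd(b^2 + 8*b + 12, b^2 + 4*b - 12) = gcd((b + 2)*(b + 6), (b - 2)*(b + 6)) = b + 6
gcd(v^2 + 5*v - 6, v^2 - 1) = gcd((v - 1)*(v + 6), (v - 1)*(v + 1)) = v - 1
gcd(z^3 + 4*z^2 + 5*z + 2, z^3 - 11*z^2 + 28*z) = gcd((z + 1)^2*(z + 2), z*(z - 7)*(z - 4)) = 1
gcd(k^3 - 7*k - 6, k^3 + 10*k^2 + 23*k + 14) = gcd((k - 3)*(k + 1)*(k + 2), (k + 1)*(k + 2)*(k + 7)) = k^2 + 3*k + 2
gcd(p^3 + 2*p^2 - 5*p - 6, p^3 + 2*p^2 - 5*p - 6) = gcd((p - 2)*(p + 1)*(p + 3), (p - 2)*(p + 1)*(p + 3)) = p^3 + 2*p^2 - 5*p - 6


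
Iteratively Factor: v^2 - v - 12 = (v - 4)*(v + 3)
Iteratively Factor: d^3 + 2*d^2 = (d)*(d^2 + 2*d) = d*(d + 2)*(d)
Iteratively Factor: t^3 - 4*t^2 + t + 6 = (t + 1)*(t^2 - 5*t + 6) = (t - 3)*(t + 1)*(t - 2)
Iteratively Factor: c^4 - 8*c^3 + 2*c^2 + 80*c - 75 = (c - 1)*(c^3 - 7*c^2 - 5*c + 75) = (c - 1)*(c + 3)*(c^2 - 10*c + 25) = (c - 5)*(c - 1)*(c + 3)*(c - 5)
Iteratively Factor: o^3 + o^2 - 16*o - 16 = (o + 4)*(o^2 - 3*o - 4) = (o - 4)*(o + 4)*(o + 1)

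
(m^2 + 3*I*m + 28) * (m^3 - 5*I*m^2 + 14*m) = m^5 - 2*I*m^4 + 57*m^3 - 98*I*m^2 + 392*m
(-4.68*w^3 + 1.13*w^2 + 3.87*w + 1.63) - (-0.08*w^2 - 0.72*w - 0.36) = -4.68*w^3 + 1.21*w^2 + 4.59*w + 1.99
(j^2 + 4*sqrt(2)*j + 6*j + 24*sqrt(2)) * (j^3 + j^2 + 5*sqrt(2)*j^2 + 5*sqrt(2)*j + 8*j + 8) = j^5 + 7*j^4 + 9*sqrt(2)*j^4 + 54*j^3 + 63*sqrt(2)*j^3 + 86*sqrt(2)*j^2 + 336*j^2 + 288*j + 224*sqrt(2)*j + 192*sqrt(2)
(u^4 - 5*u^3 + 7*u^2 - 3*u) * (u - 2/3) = u^5 - 17*u^4/3 + 31*u^3/3 - 23*u^2/3 + 2*u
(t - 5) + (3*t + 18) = 4*t + 13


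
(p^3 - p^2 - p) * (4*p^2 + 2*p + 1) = 4*p^5 - 2*p^4 - 5*p^3 - 3*p^2 - p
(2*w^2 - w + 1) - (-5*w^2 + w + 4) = 7*w^2 - 2*w - 3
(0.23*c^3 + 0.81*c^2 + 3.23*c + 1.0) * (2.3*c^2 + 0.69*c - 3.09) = 0.529*c^5 + 2.0217*c^4 + 7.2772*c^3 + 2.0258*c^2 - 9.2907*c - 3.09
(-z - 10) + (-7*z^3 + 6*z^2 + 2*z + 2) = -7*z^3 + 6*z^2 + z - 8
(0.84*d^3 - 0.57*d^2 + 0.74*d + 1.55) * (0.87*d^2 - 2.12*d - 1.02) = 0.7308*d^5 - 2.2767*d^4 + 0.9954*d^3 + 0.3611*d^2 - 4.0408*d - 1.581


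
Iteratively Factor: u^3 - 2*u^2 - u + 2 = (u - 2)*(u^2 - 1) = (u - 2)*(u + 1)*(u - 1)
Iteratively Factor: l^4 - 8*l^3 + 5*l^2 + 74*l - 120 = (l - 2)*(l^3 - 6*l^2 - 7*l + 60) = (l - 2)*(l + 3)*(l^2 - 9*l + 20) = (l - 5)*(l - 2)*(l + 3)*(l - 4)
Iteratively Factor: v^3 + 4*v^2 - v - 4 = (v + 1)*(v^2 + 3*v - 4) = (v + 1)*(v + 4)*(v - 1)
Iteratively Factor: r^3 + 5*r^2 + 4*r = (r + 4)*(r^2 + r) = r*(r + 4)*(r + 1)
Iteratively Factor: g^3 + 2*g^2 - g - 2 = (g + 2)*(g^2 - 1) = (g + 1)*(g + 2)*(g - 1)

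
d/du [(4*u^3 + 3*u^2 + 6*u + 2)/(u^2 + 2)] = 2*(2*u^4 + 9*u^2 + 4*u + 6)/(u^4 + 4*u^2 + 4)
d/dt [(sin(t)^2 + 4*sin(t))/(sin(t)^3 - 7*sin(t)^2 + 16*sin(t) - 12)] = (-sin(t)^3 - 10*sin(t)^2 + 24*sin(t) + 24)*cos(t)/((sin(t) - 3)^2*(sin(t) - 2)^3)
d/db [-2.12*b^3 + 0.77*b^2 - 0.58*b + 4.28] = -6.36*b^2 + 1.54*b - 0.58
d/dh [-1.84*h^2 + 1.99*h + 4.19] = 1.99 - 3.68*h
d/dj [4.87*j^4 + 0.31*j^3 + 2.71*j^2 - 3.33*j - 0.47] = 19.48*j^3 + 0.93*j^2 + 5.42*j - 3.33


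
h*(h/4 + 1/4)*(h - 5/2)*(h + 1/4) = h^4/4 - 5*h^3/16 - 23*h^2/32 - 5*h/32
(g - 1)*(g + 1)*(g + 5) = g^3 + 5*g^2 - g - 5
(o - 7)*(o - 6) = o^2 - 13*o + 42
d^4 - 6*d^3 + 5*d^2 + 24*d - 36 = (d - 3)^2*(d - 2)*(d + 2)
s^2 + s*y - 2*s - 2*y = (s - 2)*(s + y)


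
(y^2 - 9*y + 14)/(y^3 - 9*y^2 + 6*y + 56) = (y - 2)/(y^2 - 2*y - 8)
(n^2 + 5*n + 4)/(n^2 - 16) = (n + 1)/(n - 4)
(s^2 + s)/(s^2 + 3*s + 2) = s/(s + 2)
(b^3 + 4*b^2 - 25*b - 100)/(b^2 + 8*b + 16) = (b^2 - 25)/(b + 4)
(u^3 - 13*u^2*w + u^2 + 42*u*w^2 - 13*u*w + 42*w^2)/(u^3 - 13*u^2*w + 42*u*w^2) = (u + 1)/u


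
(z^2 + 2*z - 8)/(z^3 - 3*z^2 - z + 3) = (z^2 + 2*z - 8)/(z^3 - 3*z^2 - z + 3)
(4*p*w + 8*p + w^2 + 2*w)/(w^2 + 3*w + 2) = (4*p + w)/(w + 1)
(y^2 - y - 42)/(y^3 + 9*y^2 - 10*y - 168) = (y - 7)/(y^2 + 3*y - 28)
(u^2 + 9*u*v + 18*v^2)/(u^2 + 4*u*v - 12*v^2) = (u + 3*v)/(u - 2*v)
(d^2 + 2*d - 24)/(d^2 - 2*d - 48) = (d - 4)/(d - 8)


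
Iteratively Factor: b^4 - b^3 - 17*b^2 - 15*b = (b - 5)*(b^3 + 4*b^2 + 3*b) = (b - 5)*(b + 1)*(b^2 + 3*b) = (b - 5)*(b + 1)*(b + 3)*(b)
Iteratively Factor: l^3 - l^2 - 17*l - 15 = (l + 3)*(l^2 - 4*l - 5) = (l + 1)*(l + 3)*(l - 5)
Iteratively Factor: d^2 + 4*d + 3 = (d + 1)*(d + 3)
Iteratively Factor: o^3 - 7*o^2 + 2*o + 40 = (o - 4)*(o^2 - 3*o - 10) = (o - 5)*(o - 4)*(o + 2)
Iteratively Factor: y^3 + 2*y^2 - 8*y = (y - 2)*(y^2 + 4*y) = (y - 2)*(y + 4)*(y)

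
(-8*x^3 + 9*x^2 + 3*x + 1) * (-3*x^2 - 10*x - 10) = 24*x^5 + 53*x^4 - 19*x^3 - 123*x^2 - 40*x - 10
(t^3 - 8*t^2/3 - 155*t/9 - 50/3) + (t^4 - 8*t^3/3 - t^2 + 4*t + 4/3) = t^4 - 5*t^3/3 - 11*t^2/3 - 119*t/9 - 46/3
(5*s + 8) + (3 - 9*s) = 11 - 4*s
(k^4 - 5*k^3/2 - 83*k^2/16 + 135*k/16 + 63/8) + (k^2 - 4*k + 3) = k^4 - 5*k^3/2 - 67*k^2/16 + 71*k/16 + 87/8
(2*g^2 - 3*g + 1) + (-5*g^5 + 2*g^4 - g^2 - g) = -5*g^5 + 2*g^4 + g^2 - 4*g + 1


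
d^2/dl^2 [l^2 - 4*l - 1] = 2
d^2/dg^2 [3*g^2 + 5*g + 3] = 6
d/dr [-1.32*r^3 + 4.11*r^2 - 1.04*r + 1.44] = -3.96*r^2 + 8.22*r - 1.04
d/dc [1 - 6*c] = -6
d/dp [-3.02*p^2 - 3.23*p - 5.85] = -6.04*p - 3.23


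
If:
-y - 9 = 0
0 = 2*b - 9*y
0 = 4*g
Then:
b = -81/2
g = 0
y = -9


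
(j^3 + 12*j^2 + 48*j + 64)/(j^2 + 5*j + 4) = (j^2 + 8*j + 16)/(j + 1)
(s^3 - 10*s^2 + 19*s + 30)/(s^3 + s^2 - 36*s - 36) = (s - 5)/(s + 6)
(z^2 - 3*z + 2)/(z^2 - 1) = (z - 2)/(z + 1)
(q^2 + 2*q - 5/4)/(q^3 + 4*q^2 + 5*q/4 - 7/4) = (2*q + 5)/(2*q^2 + 9*q + 7)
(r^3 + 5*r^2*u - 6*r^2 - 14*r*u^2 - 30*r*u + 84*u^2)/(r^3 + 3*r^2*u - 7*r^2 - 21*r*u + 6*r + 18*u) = (r^2 + 5*r*u - 14*u^2)/(r^2 + 3*r*u - r - 3*u)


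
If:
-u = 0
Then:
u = 0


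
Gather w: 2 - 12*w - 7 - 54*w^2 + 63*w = -54*w^2 + 51*w - 5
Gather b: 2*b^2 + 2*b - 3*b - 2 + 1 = 2*b^2 - b - 1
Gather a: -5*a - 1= -5*a - 1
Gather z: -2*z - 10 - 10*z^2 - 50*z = -10*z^2 - 52*z - 10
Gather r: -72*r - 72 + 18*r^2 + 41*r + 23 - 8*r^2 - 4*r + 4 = 10*r^2 - 35*r - 45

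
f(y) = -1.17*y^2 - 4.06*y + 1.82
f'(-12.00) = 24.02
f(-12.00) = -117.94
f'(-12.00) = 24.02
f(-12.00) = -117.94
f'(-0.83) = -2.12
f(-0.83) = 4.38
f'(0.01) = -4.08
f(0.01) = 1.78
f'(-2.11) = 0.88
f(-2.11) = 5.18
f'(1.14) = -6.73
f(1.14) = -4.33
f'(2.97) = -11.01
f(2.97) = -20.56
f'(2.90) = -10.85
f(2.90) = -19.79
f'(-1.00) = -1.72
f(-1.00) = 4.71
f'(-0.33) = -3.29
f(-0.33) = 3.03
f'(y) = -2.34*y - 4.06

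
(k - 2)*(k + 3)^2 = k^3 + 4*k^2 - 3*k - 18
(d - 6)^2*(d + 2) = d^3 - 10*d^2 + 12*d + 72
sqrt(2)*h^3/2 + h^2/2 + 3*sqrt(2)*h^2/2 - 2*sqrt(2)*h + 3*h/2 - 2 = (h - 1)*(h + 4)*(sqrt(2)*h/2 + 1/2)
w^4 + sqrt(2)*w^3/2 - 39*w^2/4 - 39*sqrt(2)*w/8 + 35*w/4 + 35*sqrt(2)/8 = (w - 5/2)*(w - 1)*(w + 7/2)*(w + sqrt(2)/2)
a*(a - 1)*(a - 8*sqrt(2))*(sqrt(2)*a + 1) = sqrt(2)*a^4 - 15*a^3 - sqrt(2)*a^3 - 8*sqrt(2)*a^2 + 15*a^2 + 8*sqrt(2)*a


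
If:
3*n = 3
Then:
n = 1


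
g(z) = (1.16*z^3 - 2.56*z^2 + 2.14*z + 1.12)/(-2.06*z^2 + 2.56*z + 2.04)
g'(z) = (4.12*z - 2.56)*(1.16*z^3 - 2.56*z^2 + 2.14*z + 1.12)/(-2.06*z^2 + 2.56*z + 2.04)^2 + (3.48*z^2 - 5.12*z + 2.14)/(-2.06*z^2 + 2.56*z + 2.04)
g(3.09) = -1.80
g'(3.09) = -0.13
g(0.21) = 0.59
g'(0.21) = 0.09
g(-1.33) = 1.79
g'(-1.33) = -0.14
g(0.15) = 0.58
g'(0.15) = 0.13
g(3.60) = -1.93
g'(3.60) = -0.33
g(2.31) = -2.21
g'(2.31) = 2.13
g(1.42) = 1.52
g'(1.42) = 4.54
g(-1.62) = 1.86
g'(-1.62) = -0.31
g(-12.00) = 7.37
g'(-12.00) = -0.56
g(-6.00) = 4.05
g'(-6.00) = -0.54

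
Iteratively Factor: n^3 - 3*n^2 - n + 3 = (n + 1)*(n^2 - 4*n + 3) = (n - 3)*(n + 1)*(n - 1)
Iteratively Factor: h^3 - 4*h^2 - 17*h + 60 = (h - 5)*(h^2 + h - 12) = (h - 5)*(h - 3)*(h + 4)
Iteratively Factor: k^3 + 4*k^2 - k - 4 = (k + 4)*(k^2 - 1) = (k + 1)*(k + 4)*(k - 1)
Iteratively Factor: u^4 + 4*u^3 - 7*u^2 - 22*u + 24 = (u + 3)*(u^3 + u^2 - 10*u + 8) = (u - 2)*(u + 3)*(u^2 + 3*u - 4) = (u - 2)*(u + 3)*(u + 4)*(u - 1)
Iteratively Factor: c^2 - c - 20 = (c + 4)*(c - 5)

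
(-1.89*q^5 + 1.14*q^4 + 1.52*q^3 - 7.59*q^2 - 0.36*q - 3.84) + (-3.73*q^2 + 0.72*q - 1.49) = -1.89*q^5 + 1.14*q^4 + 1.52*q^3 - 11.32*q^2 + 0.36*q - 5.33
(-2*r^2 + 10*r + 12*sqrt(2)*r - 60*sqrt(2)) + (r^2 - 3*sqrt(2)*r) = -r^2 + 10*r + 9*sqrt(2)*r - 60*sqrt(2)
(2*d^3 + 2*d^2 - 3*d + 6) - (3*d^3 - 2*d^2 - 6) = -d^3 + 4*d^2 - 3*d + 12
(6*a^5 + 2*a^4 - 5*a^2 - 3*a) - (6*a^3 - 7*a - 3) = 6*a^5 + 2*a^4 - 6*a^3 - 5*a^2 + 4*a + 3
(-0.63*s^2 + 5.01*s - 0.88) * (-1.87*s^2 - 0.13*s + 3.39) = 1.1781*s^4 - 9.2868*s^3 - 1.1414*s^2 + 17.0983*s - 2.9832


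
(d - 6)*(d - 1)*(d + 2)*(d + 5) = d^4 - 33*d^2 - 28*d + 60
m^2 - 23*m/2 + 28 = (m - 8)*(m - 7/2)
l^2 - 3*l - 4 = (l - 4)*(l + 1)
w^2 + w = w*(w + 1)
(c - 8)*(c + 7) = c^2 - c - 56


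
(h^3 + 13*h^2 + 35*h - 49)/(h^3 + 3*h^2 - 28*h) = (h^2 + 6*h - 7)/(h*(h - 4))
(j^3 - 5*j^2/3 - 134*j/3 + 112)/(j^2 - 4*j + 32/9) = 3*(j^2 + j - 42)/(3*j - 4)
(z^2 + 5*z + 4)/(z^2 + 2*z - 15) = (z^2 + 5*z + 4)/(z^2 + 2*z - 15)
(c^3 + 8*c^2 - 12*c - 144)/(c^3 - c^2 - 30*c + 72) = (c + 6)/(c - 3)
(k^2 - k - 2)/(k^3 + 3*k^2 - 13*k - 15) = (k - 2)/(k^2 + 2*k - 15)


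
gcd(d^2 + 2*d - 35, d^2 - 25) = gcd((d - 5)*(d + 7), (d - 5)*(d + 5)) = d - 5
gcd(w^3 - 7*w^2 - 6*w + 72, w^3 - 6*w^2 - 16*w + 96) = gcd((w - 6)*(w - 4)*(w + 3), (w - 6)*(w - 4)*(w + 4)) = w^2 - 10*w + 24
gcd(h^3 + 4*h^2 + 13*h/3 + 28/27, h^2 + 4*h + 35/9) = h + 7/3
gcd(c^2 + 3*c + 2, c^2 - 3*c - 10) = c + 2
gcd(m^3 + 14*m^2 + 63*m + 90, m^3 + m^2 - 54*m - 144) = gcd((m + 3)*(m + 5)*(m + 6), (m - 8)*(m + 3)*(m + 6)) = m^2 + 9*m + 18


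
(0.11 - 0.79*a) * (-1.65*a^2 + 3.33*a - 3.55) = 1.3035*a^3 - 2.8122*a^2 + 3.1708*a - 0.3905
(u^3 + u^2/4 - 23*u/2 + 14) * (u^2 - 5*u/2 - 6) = u^5 - 9*u^4/4 - 145*u^3/8 + 165*u^2/4 + 34*u - 84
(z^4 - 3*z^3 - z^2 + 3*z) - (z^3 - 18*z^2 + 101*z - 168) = z^4 - 4*z^3 + 17*z^2 - 98*z + 168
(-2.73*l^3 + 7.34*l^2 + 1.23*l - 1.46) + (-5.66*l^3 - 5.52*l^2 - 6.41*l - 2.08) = -8.39*l^3 + 1.82*l^2 - 5.18*l - 3.54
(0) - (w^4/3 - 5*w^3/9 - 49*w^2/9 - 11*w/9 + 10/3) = -w^4/3 + 5*w^3/9 + 49*w^2/9 + 11*w/9 - 10/3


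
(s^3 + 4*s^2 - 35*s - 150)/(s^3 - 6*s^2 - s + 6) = (s^2 + 10*s + 25)/(s^2 - 1)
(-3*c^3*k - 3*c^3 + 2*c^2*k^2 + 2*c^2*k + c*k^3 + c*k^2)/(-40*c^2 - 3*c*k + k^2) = c*(3*c^2*k + 3*c^2 - 2*c*k^2 - 2*c*k - k^3 - k^2)/(40*c^2 + 3*c*k - k^2)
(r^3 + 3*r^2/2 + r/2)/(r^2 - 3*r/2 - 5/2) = r*(2*r + 1)/(2*r - 5)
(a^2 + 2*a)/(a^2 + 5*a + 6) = a/(a + 3)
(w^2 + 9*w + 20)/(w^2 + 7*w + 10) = (w + 4)/(w + 2)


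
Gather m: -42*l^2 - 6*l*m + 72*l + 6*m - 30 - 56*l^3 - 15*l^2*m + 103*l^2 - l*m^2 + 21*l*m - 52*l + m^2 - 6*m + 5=-56*l^3 + 61*l^2 + 20*l + m^2*(1 - l) + m*(-15*l^2 + 15*l) - 25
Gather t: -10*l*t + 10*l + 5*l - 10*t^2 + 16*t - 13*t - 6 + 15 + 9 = 15*l - 10*t^2 + t*(3 - 10*l) + 18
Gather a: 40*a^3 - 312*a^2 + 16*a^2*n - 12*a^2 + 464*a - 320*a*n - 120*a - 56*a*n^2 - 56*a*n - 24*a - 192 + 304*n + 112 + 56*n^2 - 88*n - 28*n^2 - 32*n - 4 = 40*a^3 + a^2*(16*n - 324) + a*(-56*n^2 - 376*n + 320) + 28*n^2 + 184*n - 84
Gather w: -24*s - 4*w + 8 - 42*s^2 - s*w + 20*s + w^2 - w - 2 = -42*s^2 - 4*s + w^2 + w*(-s - 5) + 6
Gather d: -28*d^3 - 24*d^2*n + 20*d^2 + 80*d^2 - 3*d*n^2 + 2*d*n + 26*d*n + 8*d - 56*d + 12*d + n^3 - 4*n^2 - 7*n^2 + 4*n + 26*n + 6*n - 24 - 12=-28*d^3 + d^2*(100 - 24*n) + d*(-3*n^2 + 28*n - 36) + n^3 - 11*n^2 + 36*n - 36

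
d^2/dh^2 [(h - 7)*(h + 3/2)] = 2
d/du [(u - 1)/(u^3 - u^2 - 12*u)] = (-u*(-u^2 + u + 12) + (u - 1)*(-3*u^2 + 2*u + 12))/(u^2*(-u^2 + u + 12)^2)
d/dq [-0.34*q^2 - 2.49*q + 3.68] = -0.68*q - 2.49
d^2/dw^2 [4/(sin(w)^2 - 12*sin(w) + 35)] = 8*(-2*sin(w)^4 + 18*sin(w)^3 + sin(w)^2 - 246*sin(w) + 109)/(sin(w)^2 - 12*sin(w) + 35)^3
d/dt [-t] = -1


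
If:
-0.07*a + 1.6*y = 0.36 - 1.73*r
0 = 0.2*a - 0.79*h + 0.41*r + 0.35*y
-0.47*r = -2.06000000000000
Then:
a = 22.8571428571429*y + 103.179331306991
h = 6.22965641952984*y + 28.3960601746758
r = 4.38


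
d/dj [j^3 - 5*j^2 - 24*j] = 3*j^2 - 10*j - 24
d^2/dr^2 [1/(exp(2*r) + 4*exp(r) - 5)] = 4*(-(exp(r) + 1)*(exp(2*r) + 4*exp(r) - 5) + 2*(exp(r) + 2)^2*exp(r))*exp(r)/(exp(2*r) + 4*exp(r) - 5)^3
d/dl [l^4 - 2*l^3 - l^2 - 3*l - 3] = 4*l^3 - 6*l^2 - 2*l - 3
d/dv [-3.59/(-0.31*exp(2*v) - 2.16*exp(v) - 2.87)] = (-2.2258*exp(v) - 7.7544)*exp(v)/(0.31*exp(2*v) + 2.16*exp(v) + 2.87)^2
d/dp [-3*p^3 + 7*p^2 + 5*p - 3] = -9*p^2 + 14*p + 5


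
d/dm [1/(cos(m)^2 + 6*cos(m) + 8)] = 2*(cos(m) + 3)*sin(m)/(cos(m)^2 + 6*cos(m) + 8)^2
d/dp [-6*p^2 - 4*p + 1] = -12*p - 4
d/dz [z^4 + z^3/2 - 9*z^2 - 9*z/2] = 4*z^3 + 3*z^2/2 - 18*z - 9/2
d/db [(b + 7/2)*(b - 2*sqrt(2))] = 2*b - 2*sqrt(2) + 7/2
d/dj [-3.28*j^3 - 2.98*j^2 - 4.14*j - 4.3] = -9.84*j^2 - 5.96*j - 4.14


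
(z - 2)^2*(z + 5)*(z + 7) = z^4 + 8*z^3 - 9*z^2 - 92*z + 140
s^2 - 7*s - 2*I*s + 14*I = (s - 7)*(s - 2*I)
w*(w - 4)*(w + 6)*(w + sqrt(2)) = w^4 + sqrt(2)*w^3 + 2*w^3 - 24*w^2 + 2*sqrt(2)*w^2 - 24*sqrt(2)*w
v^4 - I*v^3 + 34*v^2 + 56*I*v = v*(v - 7*I)*(v + 2*I)*(v + 4*I)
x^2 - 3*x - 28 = (x - 7)*(x + 4)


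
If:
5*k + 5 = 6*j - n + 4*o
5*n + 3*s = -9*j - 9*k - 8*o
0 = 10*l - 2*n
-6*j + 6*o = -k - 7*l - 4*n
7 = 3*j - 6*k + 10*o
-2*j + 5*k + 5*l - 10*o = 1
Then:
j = -858/131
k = -3507/262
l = 61/262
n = 305/262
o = -703/131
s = 9455/131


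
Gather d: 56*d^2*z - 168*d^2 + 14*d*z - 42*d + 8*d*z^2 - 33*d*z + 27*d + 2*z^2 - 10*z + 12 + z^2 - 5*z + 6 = d^2*(56*z - 168) + d*(8*z^2 - 19*z - 15) + 3*z^2 - 15*z + 18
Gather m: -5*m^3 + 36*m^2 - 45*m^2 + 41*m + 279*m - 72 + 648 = -5*m^3 - 9*m^2 + 320*m + 576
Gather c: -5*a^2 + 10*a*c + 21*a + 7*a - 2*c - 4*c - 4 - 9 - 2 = -5*a^2 + 28*a + c*(10*a - 6) - 15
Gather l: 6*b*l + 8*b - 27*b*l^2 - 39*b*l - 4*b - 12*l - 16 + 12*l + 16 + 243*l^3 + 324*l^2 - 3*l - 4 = 4*b + 243*l^3 + l^2*(324 - 27*b) + l*(-33*b - 3) - 4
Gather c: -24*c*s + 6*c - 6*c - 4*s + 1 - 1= -24*c*s - 4*s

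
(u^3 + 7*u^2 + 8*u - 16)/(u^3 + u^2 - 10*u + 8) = (u + 4)/(u - 2)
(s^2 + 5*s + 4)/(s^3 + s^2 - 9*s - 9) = (s + 4)/(s^2 - 9)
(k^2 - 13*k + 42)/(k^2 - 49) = (k - 6)/(k + 7)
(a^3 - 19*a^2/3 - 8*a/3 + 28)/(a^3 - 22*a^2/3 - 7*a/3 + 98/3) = (a - 6)/(a - 7)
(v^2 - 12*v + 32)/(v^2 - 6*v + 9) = (v^2 - 12*v + 32)/(v^2 - 6*v + 9)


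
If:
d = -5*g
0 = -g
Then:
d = 0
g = 0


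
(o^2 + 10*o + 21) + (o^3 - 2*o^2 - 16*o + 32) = o^3 - o^2 - 6*o + 53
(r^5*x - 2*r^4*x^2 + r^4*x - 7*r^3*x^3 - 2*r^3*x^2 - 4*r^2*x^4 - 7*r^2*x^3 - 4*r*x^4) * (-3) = -3*r^5*x + 6*r^4*x^2 - 3*r^4*x + 21*r^3*x^3 + 6*r^3*x^2 + 12*r^2*x^4 + 21*r^2*x^3 + 12*r*x^4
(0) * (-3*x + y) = 0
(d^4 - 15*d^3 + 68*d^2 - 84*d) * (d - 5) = d^5 - 20*d^4 + 143*d^3 - 424*d^2 + 420*d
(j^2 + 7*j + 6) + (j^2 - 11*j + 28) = 2*j^2 - 4*j + 34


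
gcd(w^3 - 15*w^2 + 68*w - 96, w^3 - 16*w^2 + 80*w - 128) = w^2 - 12*w + 32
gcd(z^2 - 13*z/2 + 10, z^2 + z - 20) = z - 4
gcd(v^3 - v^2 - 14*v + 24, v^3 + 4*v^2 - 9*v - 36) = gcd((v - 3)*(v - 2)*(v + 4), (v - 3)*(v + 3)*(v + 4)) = v^2 + v - 12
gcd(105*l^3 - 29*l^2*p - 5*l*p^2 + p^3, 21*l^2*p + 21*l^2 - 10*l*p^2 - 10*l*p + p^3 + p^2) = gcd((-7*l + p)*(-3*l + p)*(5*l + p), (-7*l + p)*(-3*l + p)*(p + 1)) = 21*l^2 - 10*l*p + p^2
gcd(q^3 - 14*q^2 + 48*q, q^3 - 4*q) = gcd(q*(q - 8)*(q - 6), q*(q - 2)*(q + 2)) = q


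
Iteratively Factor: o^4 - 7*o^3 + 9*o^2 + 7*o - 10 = (o - 5)*(o^3 - 2*o^2 - o + 2) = (o - 5)*(o + 1)*(o^2 - 3*o + 2) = (o - 5)*(o - 2)*(o + 1)*(o - 1)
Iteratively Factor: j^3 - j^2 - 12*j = (j)*(j^2 - j - 12) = j*(j + 3)*(j - 4)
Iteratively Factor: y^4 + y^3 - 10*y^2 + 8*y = (y - 1)*(y^3 + 2*y^2 - 8*y) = (y - 1)*(y + 4)*(y^2 - 2*y) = (y - 2)*(y - 1)*(y + 4)*(y)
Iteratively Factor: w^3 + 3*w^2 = (w + 3)*(w^2) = w*(w + 3)*(w)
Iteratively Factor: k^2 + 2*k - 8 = (k + 4)*(k - 2)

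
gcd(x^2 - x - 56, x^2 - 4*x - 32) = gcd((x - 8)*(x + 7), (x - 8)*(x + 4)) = x - 8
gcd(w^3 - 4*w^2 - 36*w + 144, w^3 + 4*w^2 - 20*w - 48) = w^2 + 2*w - 24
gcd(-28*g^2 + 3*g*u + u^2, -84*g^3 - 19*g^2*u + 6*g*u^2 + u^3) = -28*g^2 + 3*g*u + u^2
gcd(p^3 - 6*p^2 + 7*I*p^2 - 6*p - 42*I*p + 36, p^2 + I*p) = p + I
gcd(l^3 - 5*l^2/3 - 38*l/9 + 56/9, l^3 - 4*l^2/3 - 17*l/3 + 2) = l + 2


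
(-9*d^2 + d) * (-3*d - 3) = 27*d^3 + 24*d^2 - 3*d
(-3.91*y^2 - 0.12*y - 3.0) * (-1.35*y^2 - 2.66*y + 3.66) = 5.2785*y^4 + 10.5626*y^3 - 9.9414*y^2 + 7.5408*y - 10.98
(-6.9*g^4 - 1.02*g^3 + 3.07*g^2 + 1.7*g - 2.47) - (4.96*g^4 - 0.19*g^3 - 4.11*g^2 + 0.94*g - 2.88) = -11.86*g^4 - 0.83*g^3 + 7.18*g^2 + 0.76*g + 0.41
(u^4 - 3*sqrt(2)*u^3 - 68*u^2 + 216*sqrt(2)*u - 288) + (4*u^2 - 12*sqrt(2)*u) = u^4 - 3*sqrt(2)*u^3 - 64*u^2 + 204*sqrt(2)*u - 288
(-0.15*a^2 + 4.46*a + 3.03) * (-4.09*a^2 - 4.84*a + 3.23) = 0.6135*a^4 - 17.5154*a^3 - 34.4636*a^2 - 0.259399999999999*a + 9.7869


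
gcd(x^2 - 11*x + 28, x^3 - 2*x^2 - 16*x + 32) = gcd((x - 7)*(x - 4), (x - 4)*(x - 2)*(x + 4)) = x - 4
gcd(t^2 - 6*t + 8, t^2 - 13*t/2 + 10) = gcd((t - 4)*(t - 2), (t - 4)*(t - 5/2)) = t - 4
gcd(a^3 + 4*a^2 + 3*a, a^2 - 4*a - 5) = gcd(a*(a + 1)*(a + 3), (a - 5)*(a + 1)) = a + 1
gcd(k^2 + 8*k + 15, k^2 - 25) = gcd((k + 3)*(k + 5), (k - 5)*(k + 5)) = k + 5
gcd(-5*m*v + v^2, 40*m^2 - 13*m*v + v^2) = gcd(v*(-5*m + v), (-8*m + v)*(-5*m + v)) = -5*m + v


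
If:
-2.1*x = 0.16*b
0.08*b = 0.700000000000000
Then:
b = 8.75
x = -0.67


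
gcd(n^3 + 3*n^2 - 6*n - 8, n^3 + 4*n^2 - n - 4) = n^2 + 5*n + 4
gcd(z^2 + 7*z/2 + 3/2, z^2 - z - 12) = z + 3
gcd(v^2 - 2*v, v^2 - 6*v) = v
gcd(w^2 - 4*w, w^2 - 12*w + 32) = w - 4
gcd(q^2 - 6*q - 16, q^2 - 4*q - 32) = q - 8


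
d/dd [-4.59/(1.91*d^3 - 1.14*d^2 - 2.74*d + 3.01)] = (26.3007*d^2 - 10.4652*d - 12.5766)/(1.91*d^3 - 1.14*d^2 - 2.74*d + 3.01)^2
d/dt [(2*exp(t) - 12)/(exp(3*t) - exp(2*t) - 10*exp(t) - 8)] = 2*((exp(t) - 6)*(-3*exp(2*t) + 2*exp(t) + 10) + exp(3*t) - exp(2*t) - 10*exp(t) - 8)*exp(t)/(-exp(3*t) + exp(2*t) + 10*exp(t) + 8)^2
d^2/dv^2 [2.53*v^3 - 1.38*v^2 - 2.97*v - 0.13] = 15.18*v - 2.76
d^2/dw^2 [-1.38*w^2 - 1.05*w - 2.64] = -2.76000000000000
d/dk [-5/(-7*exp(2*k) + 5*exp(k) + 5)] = (25 - 70*exp(k))*exp(k)/(-7*exp(2*k) + 5*exp(k) + 5)^2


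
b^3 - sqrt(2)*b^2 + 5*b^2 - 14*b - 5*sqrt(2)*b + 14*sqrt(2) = (b - 2)*(b + 7)*(b - sqrt(2))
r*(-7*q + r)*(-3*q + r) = 21*q^2*r - 10*q*r^2 + r^3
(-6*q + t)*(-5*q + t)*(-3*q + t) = -90*q^3 + 63*q^2*t - 14*q*t^2 + t^3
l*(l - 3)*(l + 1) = l^3 - 2*l^2 - 3*l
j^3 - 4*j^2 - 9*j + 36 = (j - 4)*(j - 3)*(j + 3)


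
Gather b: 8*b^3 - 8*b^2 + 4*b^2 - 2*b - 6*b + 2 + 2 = 8*b^3 - 4*b^2 - 8*b + 4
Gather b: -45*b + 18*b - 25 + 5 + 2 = -27*b - 18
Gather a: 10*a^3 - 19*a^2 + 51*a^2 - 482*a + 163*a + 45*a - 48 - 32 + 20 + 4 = 10*a^3 + 32*a^2 - 274*a - 56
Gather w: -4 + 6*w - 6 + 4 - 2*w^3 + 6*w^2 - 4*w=-2*w^3 + 6*w^2 + 2*w - 6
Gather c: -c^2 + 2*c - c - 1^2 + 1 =-c^2 + c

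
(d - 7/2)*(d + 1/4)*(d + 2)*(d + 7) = d^4 + 23*d^3/4 - 129*d^2/8 - 427*d/8 - 49/4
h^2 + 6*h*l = h*(h + 6*l)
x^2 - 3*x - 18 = (x - 6)*(x + 3)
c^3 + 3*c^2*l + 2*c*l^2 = c*(c + l)*(c + 2*l)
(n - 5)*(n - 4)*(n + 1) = n^3 - 8*n^2 + 11*n + 20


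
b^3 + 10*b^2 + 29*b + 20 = (b + 1)*(b + 4)*(b + 5)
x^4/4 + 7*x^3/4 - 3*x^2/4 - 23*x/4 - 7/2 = (x/4 + 1/4)*(x - 2)*(x + 1)*(x + 7)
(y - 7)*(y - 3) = y^2 - 10*y + 21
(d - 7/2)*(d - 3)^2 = d^3 - 19*d^2/2 + 30*d - 63/2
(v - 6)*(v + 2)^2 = v^3 - 2*v^2 - 20*v - 24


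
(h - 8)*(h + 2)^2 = h^3 - 4*h^2 - 28*h - 32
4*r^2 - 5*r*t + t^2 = (-4*r + t)*(-r + t)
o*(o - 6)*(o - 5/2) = o^3 - 17*o^2/2 + 15*o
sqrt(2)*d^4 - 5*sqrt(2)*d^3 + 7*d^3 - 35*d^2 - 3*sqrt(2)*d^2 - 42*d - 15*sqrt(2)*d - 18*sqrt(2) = (d - 6)*(d + 1)*(d + 3*sqrt(2))*(sqrt(2)*d + 1)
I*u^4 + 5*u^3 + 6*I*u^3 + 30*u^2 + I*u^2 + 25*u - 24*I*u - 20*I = (u + 5)*(u - 4*I)*(u - I)*(I*u + I)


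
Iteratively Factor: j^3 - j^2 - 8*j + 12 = (j - 2)*(j^2 + j - 6) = (j - 2)^2*(j + 3)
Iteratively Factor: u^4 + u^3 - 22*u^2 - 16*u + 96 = (u + 4)*(u^3 - 3*u^2 - 10*u + 24) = (u - 2)*(u + 4)*(u^2 - u - 12) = (u - 4)*(u - 2)*(u + 4)*(u + 3)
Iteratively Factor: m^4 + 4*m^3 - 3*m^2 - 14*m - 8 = (m + 4)*(m^3 - 3*m - 2) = (m + 1)*(m + 4)*(m^2 - m - 2) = (m - 2)*(m + 1)*(m + 4)*(m + 1)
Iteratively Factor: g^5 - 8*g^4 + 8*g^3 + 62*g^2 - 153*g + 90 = (g - 2)*(g^4 - 6*g^3 - 4*g^2 + 54*g - 45) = (g - 3)*(g - 2)*(g^3 - 3*g^2 - 13*g + 15) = (g - 5)*(g - 3)*(g - 2)*(g^2 + 2*g - 3) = (g - 5)*(g - 3)*(g - 2)*(g + 3)*(g - 1)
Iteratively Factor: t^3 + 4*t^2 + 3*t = (t)*(t^2 + 4*t + 3) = t*(t + 3)*(t + 1)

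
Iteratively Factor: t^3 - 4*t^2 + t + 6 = (t - 3)*(t^2 - t - 2) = (t - 3)*(t + 1)*(t - 2)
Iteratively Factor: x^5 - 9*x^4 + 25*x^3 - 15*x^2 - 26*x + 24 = (x - 2)*(x^4 - 7*x^3 + 11*x^2 + 7*x - 12) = (x - 4)*(x - 2)*(x^3 - 3*x^2 - x + 3) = (x - 4)*(x - 2)*(x - 1)*(x^2 - 2*x - 3) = (x - 4)*(x - 3)*(x - 2)*(x - 1)*(x + 1)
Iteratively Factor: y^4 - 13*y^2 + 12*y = (y)*(y^3 - 13*y + 12) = y*(y + 4)*(y^2 - 4*y + 3) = y*(y - 1)*(y + 4)*(y - 3)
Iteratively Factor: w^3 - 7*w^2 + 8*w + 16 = (w - 4)*(w^2 - 3*w - 4) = (w - 4)^2*(w + 1)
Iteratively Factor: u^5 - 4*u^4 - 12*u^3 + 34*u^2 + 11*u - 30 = (u + 3)*(u^4 - 7*u^3 + 9*u^2 + 7*u - 10) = (u - 5)*(u + 3)*(u^3 - 2*u^2 - u + 2) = (u - 5)*(u - 2)*(u + 3)*(u^2 - 1) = (u - 5)*(u - 2)*(u + 1)*(u + 3)*(u - 1)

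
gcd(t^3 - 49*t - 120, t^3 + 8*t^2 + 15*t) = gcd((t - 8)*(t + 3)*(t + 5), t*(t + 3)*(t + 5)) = t^2 + 8*t + 15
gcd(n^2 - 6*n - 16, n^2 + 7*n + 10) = n + 2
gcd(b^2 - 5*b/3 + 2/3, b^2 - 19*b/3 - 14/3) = 1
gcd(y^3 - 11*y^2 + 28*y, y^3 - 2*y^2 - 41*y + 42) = y - 7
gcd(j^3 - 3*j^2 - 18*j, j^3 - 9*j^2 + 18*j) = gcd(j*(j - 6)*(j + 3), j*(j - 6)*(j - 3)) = j^2 - 6*j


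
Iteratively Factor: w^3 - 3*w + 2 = (w - 1)*(w^2 + w - 2) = (w - 1)^2*(w + 2)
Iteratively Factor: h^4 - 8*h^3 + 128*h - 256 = (h - 4)*(h^3 - 4*h^2 - 16*h + 64) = (h - 4)^2*(h^2 - 16) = (h - 4)^2*(h + 4)*(h - 4)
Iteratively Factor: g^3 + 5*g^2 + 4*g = (g)*(g^2 + 5*g + 4) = g*(g + 4)*(g + 1)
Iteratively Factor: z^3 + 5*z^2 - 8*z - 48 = (z + 4)*(z^2 + z - 12) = (z + 4)^2*(z - 3)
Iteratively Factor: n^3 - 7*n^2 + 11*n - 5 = (n - 5)*(n^2 - 2*n + 1) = (n - 5)*(n - 1)*(n - 1)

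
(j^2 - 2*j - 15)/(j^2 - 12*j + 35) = (j + 3)/(j - 7)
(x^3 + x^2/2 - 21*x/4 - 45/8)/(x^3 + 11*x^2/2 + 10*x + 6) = (x^2 - x - 15/4)/(x^2 + 4*x + 4)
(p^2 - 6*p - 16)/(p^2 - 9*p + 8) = (p + 2)/(p - 1)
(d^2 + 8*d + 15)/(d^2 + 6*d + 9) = (d + 5)/(d + 3)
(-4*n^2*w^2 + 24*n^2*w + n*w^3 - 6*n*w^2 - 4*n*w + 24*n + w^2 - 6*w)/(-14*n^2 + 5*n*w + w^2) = (-4*n^2*w^2 + 24*n^2*w + n*w^3 - 6*n*w^2 - 4*n*w + 24*n + w^2 - 6*w)/(-14*n^2 + 5*n*w + w^2)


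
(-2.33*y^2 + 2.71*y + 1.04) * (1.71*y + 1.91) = -3.9843*y^3 + 0.1838*y^2 + 6.9545*y + 1.9864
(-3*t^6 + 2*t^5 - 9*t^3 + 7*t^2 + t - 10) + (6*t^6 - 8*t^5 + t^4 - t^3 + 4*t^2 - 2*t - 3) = 3*t^6 - 6*t^5 + t^4 - 10*t^3 + 11*t^2 - t - 13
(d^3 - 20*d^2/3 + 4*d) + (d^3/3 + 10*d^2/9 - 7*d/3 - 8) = 4*d^3/3 - 50*d^2/9 + 5*d/3 - 8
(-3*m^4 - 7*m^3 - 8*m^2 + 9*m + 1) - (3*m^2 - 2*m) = -3*m^4 - 7*m^3 - 11*m^2 + 11*m + 1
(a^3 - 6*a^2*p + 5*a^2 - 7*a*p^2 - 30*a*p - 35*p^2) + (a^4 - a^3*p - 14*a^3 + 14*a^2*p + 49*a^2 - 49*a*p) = a^4 - a^3*p - 13*a^3 + 8*a^2*p + 54*a^2 - 7*a*p^2 - 79*a*p - 35*p^2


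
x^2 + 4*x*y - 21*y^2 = (x - 3*y)*(x + 7*y)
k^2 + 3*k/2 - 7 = (k - 2)*(k + 7/2)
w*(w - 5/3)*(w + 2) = w^3 + w^2/3 - 10*w/3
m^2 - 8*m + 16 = (m - 4)^2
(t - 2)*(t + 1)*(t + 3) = t^3 + 2*t^2 - 5*t - 6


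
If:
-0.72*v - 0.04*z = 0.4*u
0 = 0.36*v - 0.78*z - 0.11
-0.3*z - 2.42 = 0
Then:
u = 31.72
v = -17.17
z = -8.07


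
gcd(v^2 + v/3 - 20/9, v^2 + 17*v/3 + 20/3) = v + 5/3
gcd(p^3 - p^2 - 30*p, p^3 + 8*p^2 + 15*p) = p^2 + 5*p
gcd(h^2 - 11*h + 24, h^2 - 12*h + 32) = h - 8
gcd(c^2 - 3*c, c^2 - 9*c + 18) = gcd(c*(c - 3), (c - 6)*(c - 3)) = c - 3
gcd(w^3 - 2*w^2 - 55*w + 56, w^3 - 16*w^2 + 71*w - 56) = w^2 - 9*w + 8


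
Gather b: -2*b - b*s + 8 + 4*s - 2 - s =b*(-s - 2) + 3*s + 6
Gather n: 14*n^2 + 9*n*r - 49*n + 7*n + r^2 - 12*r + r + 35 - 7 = 14*n^2 + n*(9*r - 42) + r^2 - 11*r + 28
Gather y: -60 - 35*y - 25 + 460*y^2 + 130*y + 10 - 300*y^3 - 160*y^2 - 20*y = -300*y^3 + 300*y^2 + 75*y - 75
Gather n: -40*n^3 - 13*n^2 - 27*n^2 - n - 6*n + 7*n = -40*n^3 - 40*n^2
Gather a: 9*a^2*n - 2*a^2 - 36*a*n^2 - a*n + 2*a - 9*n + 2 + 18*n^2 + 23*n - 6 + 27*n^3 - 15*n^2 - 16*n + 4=a^2*(9*n - 2) + a*(-36*n^2 - n + 2) + 27*n^3 + 3*n^2 - 2*n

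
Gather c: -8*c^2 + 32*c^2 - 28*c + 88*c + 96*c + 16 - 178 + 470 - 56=24*c^2 + 156*c + 252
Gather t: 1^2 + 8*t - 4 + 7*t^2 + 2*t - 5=7*t^2 + 10*t - 8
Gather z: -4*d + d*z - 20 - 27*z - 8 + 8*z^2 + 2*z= -4*d + 8*z^2 + z*(d - 25) - 28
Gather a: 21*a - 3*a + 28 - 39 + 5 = 18*a - 6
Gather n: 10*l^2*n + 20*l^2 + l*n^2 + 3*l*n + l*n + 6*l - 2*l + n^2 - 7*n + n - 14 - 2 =20*l^2 + 4*l + n^2*(l + 1) + n*(10*l^2 + 4*l - 6) - 16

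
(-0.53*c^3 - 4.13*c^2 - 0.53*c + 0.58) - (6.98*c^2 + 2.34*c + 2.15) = -0.53*c^3 - 11.11*c^2 - 2.87*c - 1.57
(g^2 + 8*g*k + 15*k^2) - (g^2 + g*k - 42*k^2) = 7*g*k + 57*k^2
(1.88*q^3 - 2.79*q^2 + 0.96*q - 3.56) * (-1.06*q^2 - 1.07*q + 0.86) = -1.9928*q^5 + 0.9458*q^4 + 3.5845*q^3 + 0.347*q^2 + 4.6348*q - 3.0616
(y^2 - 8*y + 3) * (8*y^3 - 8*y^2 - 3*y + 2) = 8*y^5 - 72*y^4 + 85*y^3 + 2*y^2 - 25*y + 6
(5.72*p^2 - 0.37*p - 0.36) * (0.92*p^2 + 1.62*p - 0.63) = 5.2624*p^4 + 8.926*p^3 - 4.5342*p^2 - 0.3501*p + 0.2268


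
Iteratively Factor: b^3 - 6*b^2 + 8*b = (b - 2)*(b^2 - 4*b) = (b - 4)*(b - 2)*(b)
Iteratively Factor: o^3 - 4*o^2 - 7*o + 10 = (o - 1)*(o^2 - 3*o - 10) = (o - 5)*(o - 1)*(o + 2)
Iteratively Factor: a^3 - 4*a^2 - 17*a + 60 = (a - 5)*(a^2 + a - 12) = (a - 5)*(a + 4)*(a - 3)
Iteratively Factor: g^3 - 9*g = (g + 3)*(g^2 - 3*g) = (g - 3)*(g + 3)*(g)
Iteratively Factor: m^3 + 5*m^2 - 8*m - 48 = (m + 4)*(m^2 + m - 12) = (m - 3)*(m + 4)*(m + 4)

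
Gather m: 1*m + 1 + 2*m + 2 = 3*m + 3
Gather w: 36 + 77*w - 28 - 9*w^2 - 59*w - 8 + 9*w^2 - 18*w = 0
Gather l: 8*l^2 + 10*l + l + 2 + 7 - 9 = 8*l^2 + 11*l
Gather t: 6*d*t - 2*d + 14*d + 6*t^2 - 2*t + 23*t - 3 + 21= 12*d + 6*t^2 + t*(6*d + 21) + 18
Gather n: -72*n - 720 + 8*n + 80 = -64*n - 640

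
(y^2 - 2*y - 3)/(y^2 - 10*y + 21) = (y + 1)/(y - 7)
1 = 1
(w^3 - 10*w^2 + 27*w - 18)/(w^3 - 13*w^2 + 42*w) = (w^2 - 4*w + 3)/(w*(w - 7))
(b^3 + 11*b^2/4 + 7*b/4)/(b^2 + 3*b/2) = (4*b^2 + 11*b + 7)/(2*(2*b + 3))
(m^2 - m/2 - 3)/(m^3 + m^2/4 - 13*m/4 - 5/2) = 2*(2*m + 3)/(4*m^2 + 9*m + 5)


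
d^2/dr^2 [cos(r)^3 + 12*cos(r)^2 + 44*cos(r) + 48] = -179*cos(r)/4 - 24*cos(2*r) - 9*cos(3*r)/4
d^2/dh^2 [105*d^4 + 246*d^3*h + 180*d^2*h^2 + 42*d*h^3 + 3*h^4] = 360*d^2 + 252*d*h + 36*h^2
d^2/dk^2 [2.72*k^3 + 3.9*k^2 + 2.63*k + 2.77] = 16.32*k + 7.8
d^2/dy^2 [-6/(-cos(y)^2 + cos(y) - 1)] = 6*(4*sin(y)^4 + sin(y)^2 + 19*cos(y)/4 - 3*cos(3*y)/4 - 5)/(sin(y)^2 + cos(y) - 2)^3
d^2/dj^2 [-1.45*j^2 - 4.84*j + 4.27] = -2.90000000000000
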